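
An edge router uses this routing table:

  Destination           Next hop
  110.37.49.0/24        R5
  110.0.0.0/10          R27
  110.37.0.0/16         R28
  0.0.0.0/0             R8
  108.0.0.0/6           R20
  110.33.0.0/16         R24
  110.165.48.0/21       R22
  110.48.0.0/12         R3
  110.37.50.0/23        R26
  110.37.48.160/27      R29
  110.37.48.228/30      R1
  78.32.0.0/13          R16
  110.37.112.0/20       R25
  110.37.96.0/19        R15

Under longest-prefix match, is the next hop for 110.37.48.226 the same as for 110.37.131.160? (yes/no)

110.37.48.226: longest match 110.37.0.0/16 -> R28
110.37.131.160: longest match 110.37.0.0/16 -> R28

yes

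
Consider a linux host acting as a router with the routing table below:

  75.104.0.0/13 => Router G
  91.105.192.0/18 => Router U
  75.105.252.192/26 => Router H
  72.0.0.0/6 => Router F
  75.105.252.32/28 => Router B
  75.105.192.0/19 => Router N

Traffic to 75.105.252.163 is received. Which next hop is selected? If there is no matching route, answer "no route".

Router G

Routes whose prefix contains 75.105.252.163:
  72.0.0.0/6 (72.0.0.0 - 75.255.255.255) -> Router F
  75.104.0.0/13 (75.104.0.0 - 75.111.255.255) -> Router G
More-specific entries that do NOT match:
  75.105.252.32/28 (75.105.252.32 - 75.105.252.47) does not contain 75.105.252.163
  75.105.252.192/26 (75.105.252.192 - 75.105.252.255) does not contain 75.105.252.163
  75.105.192.0/19 (75.105.192.0 - 75.105.223.255) does not contain 75.105.252.163
  91.105.192.0/18 (91.105.192.0 - 91.105.255.255) does not contain 75.105.252.163
Longest matching prefix is /13 -> next hop Router G.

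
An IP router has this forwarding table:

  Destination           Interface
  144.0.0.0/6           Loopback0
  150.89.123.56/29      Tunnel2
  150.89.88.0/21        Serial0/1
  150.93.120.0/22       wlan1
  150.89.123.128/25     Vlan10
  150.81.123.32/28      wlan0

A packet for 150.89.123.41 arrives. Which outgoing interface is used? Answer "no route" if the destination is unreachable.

no route

No entry's prefix contains 150.89.123.41; there is no default route.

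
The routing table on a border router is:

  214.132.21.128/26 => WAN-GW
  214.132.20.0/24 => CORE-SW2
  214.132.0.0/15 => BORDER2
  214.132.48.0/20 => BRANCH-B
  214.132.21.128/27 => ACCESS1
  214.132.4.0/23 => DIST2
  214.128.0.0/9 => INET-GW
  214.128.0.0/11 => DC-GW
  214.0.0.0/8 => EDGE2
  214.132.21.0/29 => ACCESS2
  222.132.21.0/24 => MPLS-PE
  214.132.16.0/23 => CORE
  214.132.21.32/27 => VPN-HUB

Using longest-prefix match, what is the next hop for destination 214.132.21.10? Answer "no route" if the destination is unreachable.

Routes whose prefix contains 214.132.21.10:
  214.0.0.0/8 (214.0.0.0 - 214.255.255.255) -> EDGE2
  214.128.0.0/9 (214.128.0.0 - 214.255.255.255) -> INET-GW
  214.128.0.0/11 (214.128.0.0 - 214.159.255.255) -> DC-GW
  214.132.0.0/15 (214.132.0.0 - 214.133.255.255) -> BORDER2
More-specific entries that do NOT match:
  214.132.21.0/29 (214.132.21.0 - 214.132.21.7) does not contain 214.132.21.10
  214.132.21.128/27 (214.132.21.128 - 214.132.21.159) does not contain 214.132.21.10
  214.132.21.32/27 (214.132.21.32 - 214.132.21.63) does not contain 214.132.21.10
  214.132.21.128/26 (214.132.21.128 - 214.132.21.191) does not contain 214.132.21.10
  214.132.20.0/24 (214.132.20.0 - 214.132.20.255) does not contain 214.132.21.10
  222.132.21.0/24 (222.132.21.0 - 222.132.21.255) does not contain 214.132.21.10
  214.132.4.0/23 (214.132.4.0 - 214.132.5.255) does not contain 214.132.21.10
  214.132.16.0/23 (214.132.16.0 - 214.132.17.255) does not contain 214.132.21.10
  214.132.48.0/20 (214.132.48.0 - 214.132.63.255) does not contain 214.132.21.10
Longest matching prefix is /15 -> next hop BORDER2.

BORDER2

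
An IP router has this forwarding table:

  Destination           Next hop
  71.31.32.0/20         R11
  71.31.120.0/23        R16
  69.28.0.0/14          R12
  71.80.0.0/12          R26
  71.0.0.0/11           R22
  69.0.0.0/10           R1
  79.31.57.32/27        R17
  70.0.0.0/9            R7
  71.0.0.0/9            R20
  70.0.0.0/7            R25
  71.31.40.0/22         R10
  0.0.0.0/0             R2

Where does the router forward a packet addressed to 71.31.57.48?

R22

Routes whose prefix contains 71.31.57.48:
  0.0.0.0/0 (default, matches everything) -> R2
  70.0.0.0/7 (70.0.0.0 - 71.255.255.255) -> R25
  71.0.0.0/9 (71.0.0.0 - 71.127.255.255) -> R20
  71.0.0.0/11 (71.0.0.0 - 71.31.255.255) -> R22
More-specific entries that do NOT match:
  79.31.57.32/27 (79.31.57.32 - 79.31.57.63) does not contain 71.31.57.48
  71.31.120.0/23 (71.31.120.0 - 71.31.121.255) does not contain 71.31.57.48
  71.31.40.0/22 (71.31.40.0 - 71.31.43.255) does not contain 71.31.57.48
  71.31.32.0/20 (71.31.32.0 - 71.31.47.255) does not contain 71.31.57.48
  69.28.0.0/14 (69.28.0.0 - 69.31.255.255) does not contain 71.31.57.48
  71.80.0.0/12 (71.80.0.0 - 71.95.255.255) does not contain 71.31.57.48
Longest matching prefix is /11 -> next hop R22.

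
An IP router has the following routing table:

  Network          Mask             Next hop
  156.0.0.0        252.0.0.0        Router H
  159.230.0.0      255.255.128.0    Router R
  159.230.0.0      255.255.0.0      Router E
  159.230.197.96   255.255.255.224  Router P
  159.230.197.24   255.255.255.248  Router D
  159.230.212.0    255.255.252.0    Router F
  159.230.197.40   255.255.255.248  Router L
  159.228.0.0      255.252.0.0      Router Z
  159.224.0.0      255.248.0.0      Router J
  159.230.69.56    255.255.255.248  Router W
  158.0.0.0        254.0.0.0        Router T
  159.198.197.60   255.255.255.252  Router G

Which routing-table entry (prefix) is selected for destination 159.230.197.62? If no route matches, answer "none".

159.230.0.0/16

Entries matching 159.230.197.62:
  156.0.0.0/6 (156.0.0.0 - 159.255.255.255)
  158.0.0.0/7 (158.0.0.0 - 159.255.255.255)
  159.224.0.0/13 (159.224.0.0 - 159.231.255.255)
  159.228.0.0/14 (159.228.0.0 - 159.231.255.255)
  159.230.0.0/16 (159.230.0.0 - 159.230.255.255)
Most specific is 159.230.0.0/16.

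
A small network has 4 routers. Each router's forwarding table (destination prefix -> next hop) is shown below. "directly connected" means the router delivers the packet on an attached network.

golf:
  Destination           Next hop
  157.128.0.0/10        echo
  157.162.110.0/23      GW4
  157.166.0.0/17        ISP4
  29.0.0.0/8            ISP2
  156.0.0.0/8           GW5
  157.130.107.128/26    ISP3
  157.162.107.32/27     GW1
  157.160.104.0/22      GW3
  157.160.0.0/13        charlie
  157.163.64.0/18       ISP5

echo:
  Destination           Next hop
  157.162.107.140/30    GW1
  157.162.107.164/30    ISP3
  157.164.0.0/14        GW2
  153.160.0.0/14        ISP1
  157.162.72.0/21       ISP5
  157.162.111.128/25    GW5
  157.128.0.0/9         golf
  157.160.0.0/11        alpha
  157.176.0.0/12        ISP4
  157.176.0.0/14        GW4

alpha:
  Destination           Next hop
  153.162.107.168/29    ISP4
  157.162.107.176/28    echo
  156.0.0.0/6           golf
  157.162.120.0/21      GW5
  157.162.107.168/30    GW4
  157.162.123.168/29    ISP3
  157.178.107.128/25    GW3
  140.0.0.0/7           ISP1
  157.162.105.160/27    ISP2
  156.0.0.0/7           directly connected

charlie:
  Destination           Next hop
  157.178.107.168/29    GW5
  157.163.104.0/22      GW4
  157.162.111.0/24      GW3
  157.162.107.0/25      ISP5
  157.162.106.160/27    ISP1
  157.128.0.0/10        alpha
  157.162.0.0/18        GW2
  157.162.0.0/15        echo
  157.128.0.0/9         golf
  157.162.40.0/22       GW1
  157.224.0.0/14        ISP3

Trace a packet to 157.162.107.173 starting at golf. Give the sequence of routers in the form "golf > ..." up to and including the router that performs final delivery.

At golf: longest match for 157.162.107.173 is 157.160.0.0/13 -> charlie
At charlie: longest match for 157.162.107.173 is 157.162.0.0/15 -> echo
At echo: longest match for 157.162.107.173 is 157.160.0.0/11 -> alpha
At alpha: longest match for 157.162.107.173 is 156.0.0.0/7 -> directly connected

golf > charlie > echo > alpha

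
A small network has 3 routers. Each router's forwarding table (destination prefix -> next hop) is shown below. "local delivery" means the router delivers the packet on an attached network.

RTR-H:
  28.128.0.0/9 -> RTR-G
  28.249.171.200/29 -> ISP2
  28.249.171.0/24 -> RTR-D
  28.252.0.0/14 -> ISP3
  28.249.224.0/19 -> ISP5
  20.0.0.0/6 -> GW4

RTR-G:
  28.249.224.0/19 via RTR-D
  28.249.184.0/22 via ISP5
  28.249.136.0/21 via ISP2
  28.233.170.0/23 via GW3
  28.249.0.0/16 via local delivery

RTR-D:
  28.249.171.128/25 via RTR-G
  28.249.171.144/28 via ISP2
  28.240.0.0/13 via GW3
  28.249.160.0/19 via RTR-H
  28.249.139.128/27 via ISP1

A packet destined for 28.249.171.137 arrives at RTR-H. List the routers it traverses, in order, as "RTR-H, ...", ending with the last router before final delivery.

RTR-H, RTR-D, RTR-G

At RTR-H: longest match for 28.249.171.137 is 28.249.171.0/24 -> RTR-D
At RTR-D: longest match for 28.249.171.137 is 28.249.171.128/25 -> RTR-G
At RTR-G: longest match for 28.249.171.137 is 28.249.0.0/16 -> local delivery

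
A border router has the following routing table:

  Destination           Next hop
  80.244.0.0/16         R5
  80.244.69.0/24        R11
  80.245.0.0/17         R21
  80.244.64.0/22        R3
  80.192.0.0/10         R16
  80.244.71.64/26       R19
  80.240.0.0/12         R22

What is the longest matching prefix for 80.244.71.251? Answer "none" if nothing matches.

80.244.0.0/16

Entries matching 80.244.71.251:
  80.192.0.0/10 (80.192.0.0 - 80.255.255.255)
  80.240.0.0/12 (80.240.0.0 - 80.255.255.255)
  80.244.0.0/16 (80.244.0.0 - 80.244.255.255)
Most specific is 80.244.0.0/16.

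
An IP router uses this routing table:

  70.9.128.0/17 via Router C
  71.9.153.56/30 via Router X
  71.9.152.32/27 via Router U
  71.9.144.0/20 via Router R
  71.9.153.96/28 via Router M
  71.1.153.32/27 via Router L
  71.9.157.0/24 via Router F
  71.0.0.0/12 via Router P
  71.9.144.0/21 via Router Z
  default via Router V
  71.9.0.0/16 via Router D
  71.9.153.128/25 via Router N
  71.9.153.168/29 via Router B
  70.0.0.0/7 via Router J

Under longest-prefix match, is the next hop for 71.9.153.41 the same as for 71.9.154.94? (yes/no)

71.9.153.41: longest match 71.9.144.0/20 -> Router R
71.9.154.94: longest match 71.9.144.0/20 -> Router R

yes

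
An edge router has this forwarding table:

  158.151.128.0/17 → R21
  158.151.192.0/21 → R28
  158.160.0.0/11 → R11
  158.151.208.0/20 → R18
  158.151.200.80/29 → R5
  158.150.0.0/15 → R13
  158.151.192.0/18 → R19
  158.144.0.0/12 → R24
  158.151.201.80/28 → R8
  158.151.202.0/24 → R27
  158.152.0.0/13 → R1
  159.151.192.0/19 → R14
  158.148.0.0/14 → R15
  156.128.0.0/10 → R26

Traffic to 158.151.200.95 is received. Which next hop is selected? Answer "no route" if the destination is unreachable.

Routes whose prefix contains 158.151.200.95:
  158.144.0.0/12 (158.144.0.0 - 158.159.255.255) -> R24
  158.148.0.0/14 (158.148.0.0 - 158.151.255.255) -> R15
  158.150.0.0/15 (158.150.0.0 - 158.151.255.255) -> R13
  158.151.128.0/17 (158.151.128.0 - 158.151.255.255) -> R21
  158.151.192.0/18 (158.151.192.0 - 158.151.255.255) -> R19
More-specific entries that do NOT match:
  158.151.200.80/29 (158.151.200.80 - 158.151.200.87) does not contain 158.151.200.95
  158.151.201.80/28 (158.151.201.80 - 158.151.201.95) does not contain 158.151.200.95
  158.151.202.0/24 (158.151.202.0 - 158.151.202.255) does not contain 158.151.200.95
  158.151.192.0/21 (158.151.192.0 - 158.151.199.255) does not contain 158.151.200.95
  158.151.208.0/20 (158.151.208.0 - 158.151.223.255) does not contain 158.151.200.95
  159.151.192.0/19 (159.151.192.0 - 159.151.223.255) does not contain 158.151.200.95
Longest matching prefix is /18 -> next hop R19.

R19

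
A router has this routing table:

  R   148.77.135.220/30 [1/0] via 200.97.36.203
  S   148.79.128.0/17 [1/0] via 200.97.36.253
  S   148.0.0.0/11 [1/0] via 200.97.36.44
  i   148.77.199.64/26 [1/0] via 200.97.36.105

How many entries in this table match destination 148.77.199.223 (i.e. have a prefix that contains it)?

0

No listed prefix contains 148.77.199.223.
Total matching entries: 0.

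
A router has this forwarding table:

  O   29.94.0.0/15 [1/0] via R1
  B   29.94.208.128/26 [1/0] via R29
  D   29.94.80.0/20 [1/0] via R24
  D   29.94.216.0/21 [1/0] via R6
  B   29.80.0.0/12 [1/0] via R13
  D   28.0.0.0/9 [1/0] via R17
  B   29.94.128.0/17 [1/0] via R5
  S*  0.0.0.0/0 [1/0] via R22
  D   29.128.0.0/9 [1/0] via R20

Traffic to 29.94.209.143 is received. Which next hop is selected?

R5

Routes whose prefix contains 29.94.209.143:
  0.0.0.0/0 (default, matches everything) -> R22
  29.80.0.0/12 (29.80.0.0 - 29.95.255.255) -> R13
  29.94.0.0/15 (29.94.0.0 - 29.95.255.255) -> R1
  29.94.128.0/17 (29.94.128.0 - 29.94.255.255) -> R5
More-specific entries that do NOT match:
  29.94.208.128/26 (29.94.208.128 - 29.94.208.191) does not contain 29.94.209.143
  29.94.216.0/21 (29.94.216.0 - 29.94.223.255) does not contain 29.94.209.143
  29.94.80.0/20 (29.94.80.0 - 29.94.95.255) does not contain 29.94.209.143
Longest matching prefix is /17 -> next hop R5.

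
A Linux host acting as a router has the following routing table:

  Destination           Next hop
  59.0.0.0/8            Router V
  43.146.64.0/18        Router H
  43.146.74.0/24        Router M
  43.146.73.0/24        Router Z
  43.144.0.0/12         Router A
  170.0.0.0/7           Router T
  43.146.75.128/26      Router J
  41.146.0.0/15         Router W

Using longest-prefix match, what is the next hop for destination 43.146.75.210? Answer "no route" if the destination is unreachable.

Router H

Routes whose prefix contains 43.146.75.210:
  43.144.0.0/12 (43.144.0.0 - 43.159.255.255) -> Router A
  43.146.64.0/18 (43.146.64.0 - 43.146.127.255) -> Router H
More-specific entries that do NOT match:
  43.146.75.128/26 (43.146.75.128 - 43.146.75.191) does not contain 43.146.75.210
  43.146.74.0/24 (43.146.74.0 - 43.146.74.255) does not contain 43.146.75.210
  43.146.73.0/24 (43.146.73.0 - 43.146.73.255) does not contain 43.146.75.210
Longest matching prefix is /18 -> next hop Router H.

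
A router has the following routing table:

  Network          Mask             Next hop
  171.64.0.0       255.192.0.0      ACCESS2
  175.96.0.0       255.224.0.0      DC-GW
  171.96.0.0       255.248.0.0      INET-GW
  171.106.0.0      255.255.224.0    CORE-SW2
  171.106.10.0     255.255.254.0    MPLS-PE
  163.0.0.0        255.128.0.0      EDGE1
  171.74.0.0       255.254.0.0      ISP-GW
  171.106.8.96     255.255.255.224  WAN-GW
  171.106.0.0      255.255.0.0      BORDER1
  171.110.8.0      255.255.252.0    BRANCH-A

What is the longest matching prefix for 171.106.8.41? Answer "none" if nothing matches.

171.106.0.0/19

Entries matching 171.106.8.41:
  171.64.0.0/10 (171.64.0.0 - 171.127.255.255)
  171.106.0.0/16 (171.106.0.0 - 171.106.255.255)
  171.106.0.0/19 (171.106.0.0 - 171.106.31.255)
Most specific is 171.106.0.0/19.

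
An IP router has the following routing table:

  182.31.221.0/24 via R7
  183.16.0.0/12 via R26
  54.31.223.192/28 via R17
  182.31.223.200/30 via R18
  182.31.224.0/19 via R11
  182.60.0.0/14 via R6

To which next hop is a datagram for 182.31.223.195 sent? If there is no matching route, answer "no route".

no route

No entry's prefix contains 182.31.223.195; there is no default route.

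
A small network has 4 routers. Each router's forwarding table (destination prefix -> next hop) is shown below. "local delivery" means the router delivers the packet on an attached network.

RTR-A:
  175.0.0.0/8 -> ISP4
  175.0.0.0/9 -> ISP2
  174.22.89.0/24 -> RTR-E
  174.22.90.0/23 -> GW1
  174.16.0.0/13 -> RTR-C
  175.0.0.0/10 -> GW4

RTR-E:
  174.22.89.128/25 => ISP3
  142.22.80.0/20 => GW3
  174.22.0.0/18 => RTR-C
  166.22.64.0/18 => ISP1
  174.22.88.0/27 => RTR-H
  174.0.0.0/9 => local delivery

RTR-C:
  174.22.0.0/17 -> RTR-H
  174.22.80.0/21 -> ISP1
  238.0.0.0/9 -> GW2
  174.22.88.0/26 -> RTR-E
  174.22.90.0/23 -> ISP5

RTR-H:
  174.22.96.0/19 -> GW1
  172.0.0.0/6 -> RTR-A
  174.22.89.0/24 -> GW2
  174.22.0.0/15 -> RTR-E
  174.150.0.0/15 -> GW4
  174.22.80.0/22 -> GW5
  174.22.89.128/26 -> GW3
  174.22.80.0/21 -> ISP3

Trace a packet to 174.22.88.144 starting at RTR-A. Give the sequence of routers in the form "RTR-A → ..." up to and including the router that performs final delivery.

RTR-A → RTR-C → RTR-H → RTR-E

At RTR-A: longest match for 174.22.88.144 is 174.16.0.0/13 -> RTR-C
At RTR-C: longest match for 174.22.88.144 is 174.22.0.0/17 -> RTR-H
At RTR-H: longest match for 174.22.88.144 is 174.22.0.0/15 -> RTR-E
At RTR-E: longest match for 174.22.88.144 is 174.0.0.0/9 -> local delivery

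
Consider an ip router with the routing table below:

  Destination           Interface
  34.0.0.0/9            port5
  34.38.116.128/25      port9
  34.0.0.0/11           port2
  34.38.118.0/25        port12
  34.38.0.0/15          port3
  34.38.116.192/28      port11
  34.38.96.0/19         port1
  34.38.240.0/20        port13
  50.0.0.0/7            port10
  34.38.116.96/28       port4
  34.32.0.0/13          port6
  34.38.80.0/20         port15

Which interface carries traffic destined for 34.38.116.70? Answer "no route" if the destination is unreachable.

Routes whose prefix contains 34.38.116.70:
  34.0.0.0/9 (34.0.0.0 - 34.127.255.255) -> port5
  34.32.0.0/13 (34.32.0.0 - 34.39.255.255) -> port6
  34.38.0.0/15 (34.38.0.0 - 34.39.255.255) -> port3
  34.38.96.0/19 (34.38.96.0 - 34.38.127.255) -> port1
More-specific entries that do NOT match:
  34.38.116.192/28 (34.38.116.192 - 34.38.116.207) does not contain 34.38.116.70
  34.38.116.96/28 (34.38.116.96 - 34.38.116.111) does not contain 34.38.116.70
  34.38.116.128/25 (34.38.116.128 - 34.38.116.255) does not contain 34.38.116.70
  34.38.118.0/25 (34.38.118.0 - 34.38.118.127) does not contain 34.38.116.70
  34.38.240.0/20 (34.38.240.0 - 34.38.255.255) does not contain 34.38.116.70
  34.38.80.0/20 (34.38.80.0 - 34.38.95.255) does not contain 34.38.116.70
Longest matching prefix is /19 -> interface port1.

port1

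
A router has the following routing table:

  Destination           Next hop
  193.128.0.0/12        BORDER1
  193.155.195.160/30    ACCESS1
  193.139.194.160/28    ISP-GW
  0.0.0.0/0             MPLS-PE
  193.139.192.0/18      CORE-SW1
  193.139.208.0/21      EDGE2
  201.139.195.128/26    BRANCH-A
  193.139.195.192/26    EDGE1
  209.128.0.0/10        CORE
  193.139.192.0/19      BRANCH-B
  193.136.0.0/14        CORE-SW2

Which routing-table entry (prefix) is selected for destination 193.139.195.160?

193.139.192.0/19

Entries matching 193.139.195.160:
  0.0.0.0/0 (default, matches everything)
  193.128.0.0/12 (193.128.0.0 - 193.143.255.255)
  193.136.0.0/14 (193.136.0.0 - 193.139.255.255)
  193.139.192.0/18 (193.139.192.0 - 193.139.255.255)
  193.139.192.0/19 (193.139.192.0 - 193.139.223.255)
Most specific is 193.139.192.0/19.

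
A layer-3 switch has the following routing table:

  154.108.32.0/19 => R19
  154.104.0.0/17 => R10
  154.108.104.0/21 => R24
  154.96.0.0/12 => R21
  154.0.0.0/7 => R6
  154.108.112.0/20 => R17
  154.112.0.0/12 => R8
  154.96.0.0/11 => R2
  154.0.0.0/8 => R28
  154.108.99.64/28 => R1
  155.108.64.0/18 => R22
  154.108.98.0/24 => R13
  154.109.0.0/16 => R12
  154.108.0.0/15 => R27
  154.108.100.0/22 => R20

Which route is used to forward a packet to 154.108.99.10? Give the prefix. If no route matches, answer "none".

Entries matching 154.108.99.10:
  154.0.0.0/7 (154.0.0.0 - 155.255.255.255)
  154.0.0.0/8 (154.0.0.0 - 154.255.255.255)
  154.96.0.0/11 (154.96.0.0 - 154.127.255.255)
  154.96.0.0/12 (154.96.0.0 - 154.111.255.255)
  154.108.0.0/15 (154.108.0.0 - 154.109.255.255)
Most specific is 154.108.0.0/15.

154.108.0.0/15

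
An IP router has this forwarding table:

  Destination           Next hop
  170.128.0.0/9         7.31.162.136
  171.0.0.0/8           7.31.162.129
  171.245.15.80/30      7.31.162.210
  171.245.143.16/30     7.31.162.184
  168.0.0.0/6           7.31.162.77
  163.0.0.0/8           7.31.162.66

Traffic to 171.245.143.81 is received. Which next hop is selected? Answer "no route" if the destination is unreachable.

7.31.162.129

Routes whose prefix contains 171.245.143.81:
  168.0.0.0/6 (168.0.0.0 - 171.255.255.255) -> 7.31.162.77
  171.0.0.0/8 (171.0.0.0 - 171.255.255.255) -> 7.31.162.129
More-specific entries that do NOT match:
  171.245.15.80/30 (171.245.15.80 - 171.245.15.83) does not contain 171.245.143.81
  171.245.143.16/30 (171.245.143.16 - 171.245.143.19) does not contain 171.245.143.81
  170.128.0.0/9 (170.128.0.0 - 170.255.255.255) does not contain 171.245.143.81
Longest matching prefix is /8 -> next hop 7.31.162.129.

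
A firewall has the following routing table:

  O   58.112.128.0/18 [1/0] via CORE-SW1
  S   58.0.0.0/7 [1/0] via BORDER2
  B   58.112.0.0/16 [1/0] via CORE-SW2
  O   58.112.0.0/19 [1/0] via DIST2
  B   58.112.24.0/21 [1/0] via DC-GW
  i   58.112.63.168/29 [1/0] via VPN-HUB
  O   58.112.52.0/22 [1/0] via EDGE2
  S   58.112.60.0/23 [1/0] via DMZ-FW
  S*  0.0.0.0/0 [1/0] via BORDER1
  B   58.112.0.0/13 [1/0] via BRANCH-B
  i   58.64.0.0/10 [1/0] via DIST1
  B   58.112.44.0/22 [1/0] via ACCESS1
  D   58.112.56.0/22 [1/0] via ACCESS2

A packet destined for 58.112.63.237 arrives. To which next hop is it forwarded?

CORE-SW2

Routes whose prefix contains 58.112.63.237:
  0.0.0.0/0 (default, matches everything) -> BORDER1
  58.0.0.0/7 (58.0.0.0 - 59.255.255.255) -> BORDER2
  58.64.0.0/10 (58.64.0.0 - 58.127.255.255) -> DIST1
  58.112.0.0/13 (58.112.0.0 - 58.119.255.255) -> BRANCH-B
  58.112.0.0/16 (58.112.0.0 - 58.112.255.255) -> CORE-SW2
More-specific entries that do NOT match:
  58.112.63.168/29 (58.112.63.168 - 58.112.63.175) does not contain 58.112.63.237
  58.112.60.0/23 (58.112.60.0 - 58.112.61.255) does not contain 58.112.63.237
  58.112.52.0/22 (58.112.52.0 - 58.112.55.255) does not contain 58.112.63.237
  58.112.44.0/22 (58.112.44.0 - 58.112.47.255) does not contain 58.112.63.237
  58.112.56.0/22 (58.112.56.0 - 58.112.59.255) does not contain 58.112.63.237
  58.112.24.0/21 (58.112.24.0 - 58.112.31.255) does not contain 58.112.63.237
  58.112.0.0/19 (58.112.0.0 - 58.112.31.255) does not contain 58.112.63.237
  58.112.128.0/18 (58.112.128.0 - 58.112.191.255) does not contain 58.112.63.237
Longest matching prefix is /16 -> next hop CORE-SW2.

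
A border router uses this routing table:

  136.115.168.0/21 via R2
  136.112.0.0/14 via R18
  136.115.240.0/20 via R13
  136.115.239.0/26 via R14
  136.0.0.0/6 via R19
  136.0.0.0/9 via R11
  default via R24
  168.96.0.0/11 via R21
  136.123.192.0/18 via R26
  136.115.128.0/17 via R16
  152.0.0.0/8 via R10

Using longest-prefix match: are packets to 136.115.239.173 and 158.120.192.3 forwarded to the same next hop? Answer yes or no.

no

136.115.239.173: longest match 136.115.128.0/17 -> R16
158.120.192.3: longest match 0.0.0.0/0 -> R24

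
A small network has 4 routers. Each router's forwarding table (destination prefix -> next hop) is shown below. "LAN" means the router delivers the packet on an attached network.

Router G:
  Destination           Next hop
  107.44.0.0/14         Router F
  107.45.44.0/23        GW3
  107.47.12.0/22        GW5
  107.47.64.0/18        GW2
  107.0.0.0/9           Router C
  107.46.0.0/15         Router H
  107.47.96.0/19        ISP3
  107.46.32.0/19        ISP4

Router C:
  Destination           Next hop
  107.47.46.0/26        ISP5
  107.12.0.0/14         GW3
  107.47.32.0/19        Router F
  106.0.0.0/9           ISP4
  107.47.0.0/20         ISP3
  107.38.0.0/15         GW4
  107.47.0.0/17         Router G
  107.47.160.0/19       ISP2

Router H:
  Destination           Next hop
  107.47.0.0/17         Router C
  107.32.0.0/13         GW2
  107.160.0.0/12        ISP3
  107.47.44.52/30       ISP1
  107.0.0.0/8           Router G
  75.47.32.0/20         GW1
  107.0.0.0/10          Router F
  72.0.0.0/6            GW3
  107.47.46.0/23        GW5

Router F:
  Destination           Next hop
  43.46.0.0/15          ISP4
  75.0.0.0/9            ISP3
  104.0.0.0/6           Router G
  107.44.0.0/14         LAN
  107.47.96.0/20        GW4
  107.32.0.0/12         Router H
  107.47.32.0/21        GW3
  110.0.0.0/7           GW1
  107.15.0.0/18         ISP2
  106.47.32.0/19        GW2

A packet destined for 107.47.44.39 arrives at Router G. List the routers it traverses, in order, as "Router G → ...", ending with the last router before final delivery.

Router G → Router H → Router C → Router F

At Router G: longest match for 107.47.44.39 is 107.46.0.0/15 -> Router H
At Router H: longest match for 107.47.44.39 is 107.47.0.0/17 -> Router C
At Router C: longest match for 107.47.44.39 is 107.47.32.0/19 -> Router F
At Router F: longest match for 107.47.44.39 is 107.44.0.0/14 -> LAN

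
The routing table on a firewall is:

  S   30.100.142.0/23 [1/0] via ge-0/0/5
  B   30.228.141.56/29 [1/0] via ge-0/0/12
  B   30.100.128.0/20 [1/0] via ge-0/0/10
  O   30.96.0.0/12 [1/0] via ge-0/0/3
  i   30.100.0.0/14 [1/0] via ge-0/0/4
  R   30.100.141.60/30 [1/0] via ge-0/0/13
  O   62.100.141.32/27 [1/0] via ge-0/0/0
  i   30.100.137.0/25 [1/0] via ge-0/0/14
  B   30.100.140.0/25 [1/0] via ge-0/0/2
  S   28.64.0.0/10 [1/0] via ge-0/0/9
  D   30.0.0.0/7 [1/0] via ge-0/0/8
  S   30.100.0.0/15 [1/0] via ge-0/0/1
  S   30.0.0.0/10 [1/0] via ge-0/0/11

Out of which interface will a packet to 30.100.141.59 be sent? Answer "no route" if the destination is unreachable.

ge-0/0/10

Routes whose prefix contains 30.100.141.59:
  30.0.0.0/7 (30.0.0.0 - 31.255.255.255) -> ge-0/0/8
  30.96.0.0/12 (30.96.0.0 - 30.111.255.255) -> ge-0/0/3
  30.100.0.0/14 (30.100.0.0 - 30.103.255.255) -> ge-0/0/4
  30.100.0.0/15 (30.100.0.0 - 30.101.255.255) -> ge-0/0/1
  30.100.128.0/20 (30.100.128.0 - 30.100.143.255) -> ge-0/0/10
More-specific entries that do NOT match:
  30.100.141.60/30 (30.100.141.60 - 30.100.141.63) does not contain 30.100.141.59
  30.228.141.56/29 (30.228.141.56 - 30.228.141.63) does not contain 30.100.141.59
  62.100.141.32/27 (62.100.141.32 - 62.100.141.63) does not contain 30.100.141.59
  30.100.137.0/25 (30.100.137.0 - 30.100.137.127) does not contain 30.100.141.59
  30.100.140.0/25 (30.100.140.0 - 30.100.140.127) does not contain 30.100.141.59
  30.100.142.0/23 (30.100.142.0 - 30.100.143.255) does not contain 30.100.141.59
Longest matching prefix is /20 -> interface ge-0/0/10.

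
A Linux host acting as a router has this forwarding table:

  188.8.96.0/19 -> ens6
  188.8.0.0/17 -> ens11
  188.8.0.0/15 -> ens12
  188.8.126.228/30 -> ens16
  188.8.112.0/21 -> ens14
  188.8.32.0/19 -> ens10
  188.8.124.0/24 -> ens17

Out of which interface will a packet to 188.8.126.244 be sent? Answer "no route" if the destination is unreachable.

Routes whose prefix contains 188.8.126.244:
  188.8.0.0/15 (188.8.0.0 - 188.9.255.255) -> ens12
  188.8.0.0/17 (188.8.0.0 - 188.8.127.255) -> ens11
  188.8.96.0/19 (188.8.96.0 - 188.8.127.255) -> ens6
More-specific entries that do NOT match:
  188.8.126.228/30 (188.8.126.228 - 188.8.126.231) does not contain 188.8.126.244
  188.8.124.0/24 (188.8.124.0 - 188.8.124.255) does not contain 188.8.126.244
  188.8.112.0/21 (188.8.112.0 - 188.8.119.255) does not contain 188.8.126.244
Longest matching prefix is /19 -> interface ens6.

ens6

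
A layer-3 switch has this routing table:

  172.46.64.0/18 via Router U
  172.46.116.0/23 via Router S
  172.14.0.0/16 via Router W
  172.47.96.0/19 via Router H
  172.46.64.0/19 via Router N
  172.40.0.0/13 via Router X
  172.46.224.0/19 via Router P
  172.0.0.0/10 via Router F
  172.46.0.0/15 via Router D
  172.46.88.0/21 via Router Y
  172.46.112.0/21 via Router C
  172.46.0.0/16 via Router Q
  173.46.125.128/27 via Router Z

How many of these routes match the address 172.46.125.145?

Prefixes containing 172.46.125.145:
  172.0.0.0/10 (172.0.0.0 - 172.63.255.255)
  172.40.0.0/13 (172.40.0.0 - 172.47.255.255)
  172.46.0.0/15 (172.46.0.0 - 172.47.255.255)
  172.46.0.0/16 (172.46.0.0 - 172.46.255.255)
  172.46.64.0/18 (172.46.64.0 - 172.46.127.255)
Total matching entries: 5.

5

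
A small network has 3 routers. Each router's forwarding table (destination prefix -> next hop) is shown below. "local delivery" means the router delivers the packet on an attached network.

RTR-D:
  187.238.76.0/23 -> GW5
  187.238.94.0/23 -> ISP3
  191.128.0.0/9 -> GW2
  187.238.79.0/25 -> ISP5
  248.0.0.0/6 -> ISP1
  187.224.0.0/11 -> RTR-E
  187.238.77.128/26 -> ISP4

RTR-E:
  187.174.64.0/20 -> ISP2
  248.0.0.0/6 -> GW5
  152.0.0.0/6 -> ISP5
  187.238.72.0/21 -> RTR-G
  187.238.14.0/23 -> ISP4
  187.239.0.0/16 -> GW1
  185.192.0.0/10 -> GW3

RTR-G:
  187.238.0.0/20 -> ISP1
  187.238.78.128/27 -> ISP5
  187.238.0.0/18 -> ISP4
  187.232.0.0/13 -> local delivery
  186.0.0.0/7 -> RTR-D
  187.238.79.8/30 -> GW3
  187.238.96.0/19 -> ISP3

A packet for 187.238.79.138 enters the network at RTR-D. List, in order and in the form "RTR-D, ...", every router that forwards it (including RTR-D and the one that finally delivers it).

At RTR-D: longest match for 187.238.79.138 is 187.224.0.0/11 -> RTR-E
At RTR-E: longest match for 187.238.79.138 is 187.238.72.0/21 -> RTR-G
At RTR-G: longest match for 187.238.79.138 is 187.232.0.0/13 -> local delivery

RTR-D, RTR-E, RTR-G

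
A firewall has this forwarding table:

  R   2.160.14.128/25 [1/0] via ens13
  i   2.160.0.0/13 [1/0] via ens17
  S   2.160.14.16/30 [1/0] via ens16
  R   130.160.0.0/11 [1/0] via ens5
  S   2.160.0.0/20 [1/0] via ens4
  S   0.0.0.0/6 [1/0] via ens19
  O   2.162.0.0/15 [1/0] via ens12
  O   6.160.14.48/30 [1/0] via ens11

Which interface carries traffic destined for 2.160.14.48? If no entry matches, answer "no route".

Routes whose prefix contains 2.160.14.48:
  0.0.0.0/6 (0.0.0.0 - 3.255.255.255) -> ens19
  2.160.0.0/13 (2.160.0.0 - 2.167.255.255) -> ens17
  2.160.0.0/20 (2.160.0.0 - 2.160.15.255) -> ens4
More-specific entries that do NOT match:
  2.160.14.16/30 (2.160.14.16 - 2.160.14.19) does not contain 2.160.14.48
  6.160.14.48/30 (6.160.14.48 - 6.160.14.51) does not contain 2.160.14.48
  2.160.14.128/25 (2.160.14.128 - 2.160.14.255) does not contain 2.160.14.48
Longest matching prefix is /20 -> interface ens4.

ens4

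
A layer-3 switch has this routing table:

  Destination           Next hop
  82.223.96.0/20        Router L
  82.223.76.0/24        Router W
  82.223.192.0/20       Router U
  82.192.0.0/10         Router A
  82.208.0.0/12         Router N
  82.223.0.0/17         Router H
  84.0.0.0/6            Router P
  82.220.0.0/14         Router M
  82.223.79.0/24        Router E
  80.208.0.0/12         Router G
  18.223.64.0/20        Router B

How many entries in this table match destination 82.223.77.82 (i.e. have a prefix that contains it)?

4

Prefixes containing 82.223.77.82:
  82.192.0.0/10 (82.192.0.0 - 82.255.255.255)
  82.208.0.0/12 (82.208.0.0 - 82.223.255.255)
  82.220.0.0/14 (82.220.0.0 - 82.223.255.255)
  82.223.0.0/17 (82.223.0.0 - 82.223.127.255)
Total matching entries: 4.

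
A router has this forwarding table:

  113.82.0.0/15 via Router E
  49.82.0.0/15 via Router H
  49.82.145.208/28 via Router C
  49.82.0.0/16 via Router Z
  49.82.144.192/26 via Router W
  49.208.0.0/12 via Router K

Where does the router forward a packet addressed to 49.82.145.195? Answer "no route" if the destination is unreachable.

Routes whose prefix contains 49.82.145.195:
  49.82.0.0/15 (49.82.0.0 - 49.83.255.255) -> Router H
  49.82.0.0/16 (49.82.0.0 - 49.82.255.255) -> Router Z
More-specific entries that do NOT match:
  49.82.145.208/28 (49.82.145.208 - 49.82.145.223) does not contain 49.82.145.195
  49.82.144.192/26 (49.82.144.192 - 49.82.144.255) does not contain 49.82.145.195
Longest matching prefix is /16 -> next hop Router Z.

Router Z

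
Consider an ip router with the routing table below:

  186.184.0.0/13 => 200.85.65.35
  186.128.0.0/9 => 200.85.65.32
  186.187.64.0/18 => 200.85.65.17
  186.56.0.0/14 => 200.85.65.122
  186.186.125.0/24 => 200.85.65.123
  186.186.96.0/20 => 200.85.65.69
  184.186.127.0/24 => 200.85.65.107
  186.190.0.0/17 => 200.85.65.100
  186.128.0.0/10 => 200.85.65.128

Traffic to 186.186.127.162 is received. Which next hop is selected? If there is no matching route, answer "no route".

Routes whose prefix contains 186.186.127.162:
  186.128.0.0/9 (186.128.0.0 - 186.255.255.255) -> 200.85.65.32
  186.128.0.0/10 (186.128.0.0 - 186.191.255.255) -> 200.85.65.128
  186.184.0.0/13 (186.184.0.0 - 186.191.255.255) -> 200.85.65.35
More-specific entries that do NOT match:
  186.186.125.0/24 (186.186.125.0 - 186.186.125.255) does not contain 186.186.127.162
  184.186.127.0/24 (184.186.127.0 - 184.186.127.255) does not contain 186.186.127.162
  186.186.96.0/20 (186.186.96.0 - 186.186.111.255) does not contain 186.186.127.162
  186.187.64.0/18 (186.187.64.0 - 186.187.127.255) does not contain 186.186.127.162
  186.190.0.0/17 (186.190.0.0 - 186.190.127.255) does not contain 186.186.127.162
  186.56.0.0/14 (186.56.0.0 - 186.59.255.255) does not contain 186.186.127.162
Longest matching prefix is /13 -> next hop 200.85.65.35.

200.85.65.35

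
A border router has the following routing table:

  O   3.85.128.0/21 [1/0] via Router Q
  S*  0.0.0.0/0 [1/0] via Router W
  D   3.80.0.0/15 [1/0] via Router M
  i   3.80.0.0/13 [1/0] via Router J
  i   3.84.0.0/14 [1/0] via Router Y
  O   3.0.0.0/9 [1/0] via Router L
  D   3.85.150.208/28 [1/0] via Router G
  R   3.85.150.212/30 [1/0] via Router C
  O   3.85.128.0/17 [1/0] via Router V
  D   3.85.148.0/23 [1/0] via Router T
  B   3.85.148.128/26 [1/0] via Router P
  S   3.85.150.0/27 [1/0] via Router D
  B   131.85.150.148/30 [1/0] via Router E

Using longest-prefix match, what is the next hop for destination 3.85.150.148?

Router V

Routes whose prefix contains 3.85.150.148:
  0.0.0.0/0 (default, matches everything) -> Router W
  3.0.0.0/9 (3.0.0.0 - 3.127.255.255) -> Router L
  3.80.0.0/13 (3.80.0.0 - 3.87.255.255) -> Router J
  3.84.0.0/14 (3.84.0.0 - 3.87.255.255) -> Router Y
  3.85.128.0/17 (3.85.128.0 - 3.85.255.255) -> Router V
More-specific entries that do NOT match:
  3.85.150.212/30 (3.85.150.212 - 3.85.150.215) does not contain 3.85.150.148
  131.85.150.148/30 (131.85.150.148 - 131.85.150.151) does not contain 3.85.150.148
  3.85.150.208/28 (3.85.150.208 - 3.85.150.223) does not contain 3.85.150.148
  3.85.150.0/27 (3.85.150.0 - 3.85.150.31) does not contain 3.85.150.148
  3.85.148.128/26 (3.85.148.128 - 3.85.148.191) does not contain 3.85.150.148
  3.85.148.0/23 (3.85.148.0 - 3.85.149.255) does not contain 3.85.150.148
  3.85.128.0/21 (3.85.128.0 - 3.85.135.255) does not contain 3.85.150.148
Longest matching prefix is /17 -> next hop Router V.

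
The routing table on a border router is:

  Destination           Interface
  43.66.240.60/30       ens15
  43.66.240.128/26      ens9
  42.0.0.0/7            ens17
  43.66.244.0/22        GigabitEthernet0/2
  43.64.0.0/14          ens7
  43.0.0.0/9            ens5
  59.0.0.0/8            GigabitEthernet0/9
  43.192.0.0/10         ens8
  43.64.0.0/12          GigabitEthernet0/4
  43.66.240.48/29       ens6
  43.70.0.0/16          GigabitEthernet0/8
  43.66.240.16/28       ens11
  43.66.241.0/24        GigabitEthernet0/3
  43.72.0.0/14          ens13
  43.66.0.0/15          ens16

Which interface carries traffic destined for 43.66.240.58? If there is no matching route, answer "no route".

ens16

Routes whose prefix contains 43.66.240.58:
  42.0.0.0/7 (42.0.0.0 - 43.255.255.255) -> ens17
  43.0.0.0/9 (43.0.0.0 - 43.127.255.255) -> ens5
  43.64.0.0/12 (43.64.0.0 - 43.79.255.255) -> GigabitEthernet0/4
  43.64.0.0/14 (43.64.0.0 - 43.67.255.255) -> ens7
  43.66.0.0/15 (43.66.0.0 - 43.67.255.255) -> ens16
More-specific entries that do NOT match:
  43.66.240.60/30 (43.66.240.60 - 43.66.240.63) does not contain 43.66.240.58
  43.66.240.48/29 (43.66.240.48 - 43.66.240.55) does not contain 43.66.240.58
  43.66.240.16/28 (43.66.240.16 - 43.66.240.31) does not contain 43.66.240.58
  43.66.240.128/26 (43.66.240.128 - 43.66.240.191) does not contain 43.66.240.58
  43.66.241.0/24 (43.66.241.0 - 43.66.241.255) does not contain 43.66.240.58
  43.66.244.0/22 (43.66.244.0 - 43.66.247.255) does not contain 43.66.240.58
  43.70.0.0/16 (43.70.0.0 - 43.70.255.255) does not contain 43.66.240.58
Longest matching prefix is /15 -> interface ens16.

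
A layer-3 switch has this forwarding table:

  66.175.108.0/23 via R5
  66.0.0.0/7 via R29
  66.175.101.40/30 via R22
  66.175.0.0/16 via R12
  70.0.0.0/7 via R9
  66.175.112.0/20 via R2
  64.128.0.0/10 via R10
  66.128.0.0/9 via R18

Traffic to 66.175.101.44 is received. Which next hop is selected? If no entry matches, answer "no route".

R12

Routes whose prefix contains 66.175.101.44:
  66.0.0.0/7 (66.0.0.0 - 67.255.255.255) -> R29
  66.128.0.0/9 (66.128.0.0 - 66.255.255.255) -> R18
  66.175.0.0/16 (66.175.0.0 - 66.175.255.255) -> R12
More-specific entries that do NOT match:
  66.175.101.40/30 (66.175.101.40 - 66.175.101.43) does not contain 66.175.101.44
  66.175.108.0/23 (66.175.108.0 - 66.175.109.255) does not contain 66.175.101.44
  66.175.112.0/20 (66.175.112.0 - 66.175.127.255) does not contain 66.175.101.44
Longest matching prefix is /16 -> next hop R12.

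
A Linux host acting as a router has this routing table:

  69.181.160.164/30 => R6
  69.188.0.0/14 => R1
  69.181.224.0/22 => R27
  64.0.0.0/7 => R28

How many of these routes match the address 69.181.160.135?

No listed prefix contains 69.181.160.135.
Total matching entries: 0.

0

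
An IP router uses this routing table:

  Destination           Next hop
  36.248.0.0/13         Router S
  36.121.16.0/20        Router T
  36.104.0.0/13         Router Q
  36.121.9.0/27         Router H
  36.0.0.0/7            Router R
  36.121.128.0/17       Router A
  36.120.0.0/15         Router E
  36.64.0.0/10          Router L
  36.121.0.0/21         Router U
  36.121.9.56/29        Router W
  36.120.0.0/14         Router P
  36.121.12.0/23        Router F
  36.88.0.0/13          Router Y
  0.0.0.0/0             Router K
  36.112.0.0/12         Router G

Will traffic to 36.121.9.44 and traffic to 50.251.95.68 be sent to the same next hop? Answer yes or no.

no

36.121.9.44: longest match 36.120.0.0/15 -> Router E
50.251.95.68: longest match 0.0.0.0/0 -> Router K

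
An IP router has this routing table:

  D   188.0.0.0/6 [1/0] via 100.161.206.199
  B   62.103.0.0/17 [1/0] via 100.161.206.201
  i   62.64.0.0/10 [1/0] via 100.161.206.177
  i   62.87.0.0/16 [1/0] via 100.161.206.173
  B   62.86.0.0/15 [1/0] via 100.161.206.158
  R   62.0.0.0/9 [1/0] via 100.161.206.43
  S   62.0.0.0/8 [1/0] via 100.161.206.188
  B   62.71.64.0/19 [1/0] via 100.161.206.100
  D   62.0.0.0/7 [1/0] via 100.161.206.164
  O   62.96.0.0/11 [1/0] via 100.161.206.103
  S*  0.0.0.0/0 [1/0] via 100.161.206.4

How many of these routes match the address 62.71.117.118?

5

Prefixes containing 62.71.117.118:
  0.0.0.0/0 (default, matches everything)
  62.0.0.0/7 (62.0.0.0 - 63.255.255.255)
  62.0.0.0/8 (62.0.0.0 - 62.255.255.255)
  62.0.0.0/9 (62.0.0.0 - 62.127.255.255)
  62.64.0.0/10 (62.64.0.0 - 62.127.255.255)
Total matching entries: 5.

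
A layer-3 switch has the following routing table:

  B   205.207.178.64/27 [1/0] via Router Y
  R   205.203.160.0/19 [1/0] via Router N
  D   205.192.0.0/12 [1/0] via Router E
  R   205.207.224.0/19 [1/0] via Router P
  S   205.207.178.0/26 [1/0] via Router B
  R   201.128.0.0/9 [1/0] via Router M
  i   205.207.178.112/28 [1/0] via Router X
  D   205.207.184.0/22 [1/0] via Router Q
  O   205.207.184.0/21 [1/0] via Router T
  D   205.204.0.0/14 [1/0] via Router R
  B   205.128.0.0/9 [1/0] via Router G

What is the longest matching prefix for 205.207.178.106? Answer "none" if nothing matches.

205.204.0.0/14

Entries matching 205.207.178.106:
  205.128.0.0/9 (205.128.0.0 - 205.255.255.255)
  205.192.0.0/12 (205.192.0.0 - 205.207.255.255)
  205.204.0.0/14 (205.204.0.0 - 205.207.255.255)
Most specific is 205.204.0.0/14.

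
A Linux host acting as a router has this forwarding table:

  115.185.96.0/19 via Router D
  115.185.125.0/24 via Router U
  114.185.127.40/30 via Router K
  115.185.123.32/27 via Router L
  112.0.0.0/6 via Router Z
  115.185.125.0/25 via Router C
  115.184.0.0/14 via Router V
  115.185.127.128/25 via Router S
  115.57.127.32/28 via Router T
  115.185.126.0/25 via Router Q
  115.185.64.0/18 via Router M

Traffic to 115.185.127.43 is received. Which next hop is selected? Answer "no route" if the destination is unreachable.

Router D

Routes whose prefix contains 115.185.127.43:
  112.0.0.0/6 (112.0.0.0 - 115.255.255.255) -> Router Z
  115.184.0.0/14 (115.184.0.0 - 115.187.255.255) -> Router V
  115.185.64.0/18 (115.185.64.0 - 115.185.127.255) -> Router M
  115.185.96.0/19 (115.185.96.0 - 115.185.127.255) -> Router D
More-specific entries that do NOT match:
  114.185.127.40/30 (114.185.127.40 - 114.185.127.43) does not contain 115.185.127.43
  115.57.127.32/28 (115.57.127.32 - 115.57.127.47) does not contain 115.185.127.43
  115.185.123.32/27 (115.185.123.32 - 115.185.123.63) does not contain 115.185.127.43
  115.185.125.0/25 (115.185.125.0 - 115.185.125.127) does not contain 115.185.127.43
  115.185.127.128/25 (115.185.127.128 - 115.185.127.255) does not contain 115.185.127.43
  115.185.126.0/25 (115.185.126.0 - 115.185.126.127) does not contain 115.185.127.43
  115.185.125.0/24 (115.185.125.0 - 115.185.125.255) does not contain 115.185.127.43
Longest matching prefix is /19 -> next hop Router D.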